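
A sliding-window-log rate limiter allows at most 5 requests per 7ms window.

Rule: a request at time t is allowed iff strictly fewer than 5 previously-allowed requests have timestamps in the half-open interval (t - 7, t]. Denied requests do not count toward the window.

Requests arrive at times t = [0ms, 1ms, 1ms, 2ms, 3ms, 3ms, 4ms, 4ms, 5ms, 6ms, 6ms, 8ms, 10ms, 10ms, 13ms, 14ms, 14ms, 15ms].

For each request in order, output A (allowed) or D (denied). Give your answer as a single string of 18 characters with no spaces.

Tracking allowed requests in the window:
  req#1 t=0ms: ALLOW
  req#2 t=1ms: ALLOW
  req#3 t=1ms: ALLOW
  req#4 t=2ms: ALLOW
  req#5 t=3ms: ALLOW
  req#6 t=3ms: DENY
  req#7 t=4ms: DENY
  req#8 t=4ms: DENY
  req#9 t=5ms: DENY
  req#10 t=6ms: DENY
  req#11 t=6ms: DENY
  req#12 t=8ms: ALLOW
  req#13 t=10ms: ALLOW
  req#14 t=10ms: ALLOW
  req#15 t=13ms: ALLOW
  req#16 t=14ms: ALLOW
  req#17 t=14ms: DENY
  req#18 t=15ms: ALLOW

Answer: AAAAADDDDDDAAAAADA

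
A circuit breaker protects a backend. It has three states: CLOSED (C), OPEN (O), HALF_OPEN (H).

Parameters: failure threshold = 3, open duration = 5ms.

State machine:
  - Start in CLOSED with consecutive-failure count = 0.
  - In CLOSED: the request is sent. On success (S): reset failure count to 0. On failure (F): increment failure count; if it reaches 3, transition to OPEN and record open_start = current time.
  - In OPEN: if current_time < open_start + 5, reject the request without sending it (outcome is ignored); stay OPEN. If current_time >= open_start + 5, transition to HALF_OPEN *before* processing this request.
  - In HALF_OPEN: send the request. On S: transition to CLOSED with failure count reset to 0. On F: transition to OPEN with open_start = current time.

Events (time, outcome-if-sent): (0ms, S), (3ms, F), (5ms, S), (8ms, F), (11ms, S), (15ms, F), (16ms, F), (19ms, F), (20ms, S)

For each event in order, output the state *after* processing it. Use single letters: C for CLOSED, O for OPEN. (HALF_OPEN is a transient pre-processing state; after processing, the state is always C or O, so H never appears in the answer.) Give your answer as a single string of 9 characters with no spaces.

Answer: CCCCCCCOO

Derivation:
State after each event:
  event#1 t=0ms outcome=S: state=CLOSED
  event#2 t=3ms outcome=F: state=CLOSED
  event#3 t=5ms outcome=S: state=CLOSED
  event#4 t=8ms outcome=F: state=CLOSED
  event#5 t=11ms outcome=S: state=CLOSED
  event#6 t=15ms outcome=F: state=CLOSED
  event#7 t=16ms outcome=F: state=CLOSED
  event#8 t=19ms outcome=F: state=OPEN
  event#9 t=20ms outcome=S: state=OPEN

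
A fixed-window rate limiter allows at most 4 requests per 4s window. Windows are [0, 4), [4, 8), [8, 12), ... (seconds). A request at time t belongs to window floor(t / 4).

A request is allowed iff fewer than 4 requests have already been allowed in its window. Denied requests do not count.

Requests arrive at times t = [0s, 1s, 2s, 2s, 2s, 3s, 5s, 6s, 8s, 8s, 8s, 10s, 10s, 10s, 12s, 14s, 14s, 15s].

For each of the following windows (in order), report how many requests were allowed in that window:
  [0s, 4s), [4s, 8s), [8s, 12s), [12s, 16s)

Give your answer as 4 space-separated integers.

Processing requests:
  req#1 t=0s (window 0): ALLOW
  req#2 t=1s (window 0): ALLOW
  req#3 t=2s (window 0): ALLOW
  req#4 t=2s (window 0): ALLOW
  req#5 t=2s (window 0): DENY
  req#6 t=3s (window 0): DENY
  req#7 t=5s (window 1): ALLOW
  req#8 t=6s (window 1): ALLOW
  req#9 t=8s (window 2): ALLOW
  req#10 t=8s (window 2): ALLOW
  req#11 t=8s (window 2): ALLOW
  req#12 t=10s (window 2): ALLOW
  req#13 t=10s (window 2): DENY
  req#14 t=10s (window 2): DENY
  req#15 t=12s (window 3): ALLOW
  req#16 t=14s (window 3): ALLOW
  req#17 t=14s (window 3): ALLOW
  req#18 t=15s (window 3): ALLOW

Allowed counts by window: 4 2 4 4

Answer: 4 2 4 4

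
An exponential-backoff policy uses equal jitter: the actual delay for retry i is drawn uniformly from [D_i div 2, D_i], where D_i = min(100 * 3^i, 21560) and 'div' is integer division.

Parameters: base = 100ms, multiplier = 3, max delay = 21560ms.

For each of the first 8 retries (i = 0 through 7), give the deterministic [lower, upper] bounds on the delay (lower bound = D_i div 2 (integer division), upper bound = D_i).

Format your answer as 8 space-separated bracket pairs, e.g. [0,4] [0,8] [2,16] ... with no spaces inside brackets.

Answer: [50,100] [150,300] [450,900] [1350,2700] [4050,8100] [10780,21560] [10780,21560] [10780,21560]

Derivation:
Computing bounds per retry:
  i=0: D_i=min(100*3^0,21560)=100, bounds=[50,100]
  i=1: D_i=min(100*3^1,21560)=300, bounds=[150,300]
  i=2: D_i=min(100*3^2,21560)=900, bounds=[450,900]
  i=3: D_i=min(100*3^3,21560)=2700, bounds=[1350,2700]
  i=4: D_i=min(100*3^4,21560)=8100, bounds=[4050,8100]
  i=5: D_i=min(100*3^5,21560)=21560, bounds=[10780,21560]
  i=6: D_i=min(100*3^6,21560)=21560, bounds=[10780,21560]
  i=7: D_i=min(100*3^7,21560)=21560, bounds=[10780,21560]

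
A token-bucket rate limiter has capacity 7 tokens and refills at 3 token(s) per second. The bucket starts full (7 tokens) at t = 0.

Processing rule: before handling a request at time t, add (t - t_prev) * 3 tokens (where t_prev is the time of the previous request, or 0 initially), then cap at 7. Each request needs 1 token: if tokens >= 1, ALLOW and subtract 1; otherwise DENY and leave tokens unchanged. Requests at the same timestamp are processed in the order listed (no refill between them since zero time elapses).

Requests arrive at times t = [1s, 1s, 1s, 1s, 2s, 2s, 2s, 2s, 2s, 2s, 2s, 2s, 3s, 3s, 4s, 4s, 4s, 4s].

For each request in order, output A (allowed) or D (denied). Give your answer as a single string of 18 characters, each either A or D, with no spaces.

Simulating step by step:
  req#1 t=1s: ALLOW
  req#2 t=1s: ALLOW
  req#3 t=1s: ALLOW
  req#4 t=1s: ALLOW
  req#5 t=2s: ALLOW
  req#6 t=2s: ALLOW
  req#7 t=2s: ALLOW
  req#8 t=2s: ALLOW
  req#9 t=2s: ALLOW
  req#10 t=2s: ALLOW
  req#11 t=2s: DENY
  req#12 t=2s: DENY
  req#13 t=3s: ALLOW
  req#14 t=3s: ALLOW
  req#15 t=4s: ALLOW
  req#16 t=4s: ALLOW
  req#17 t=4s: ALLOW
  req#18 t=4s: ALLOW

Answer: AAAAAAAAAADDAAAAAA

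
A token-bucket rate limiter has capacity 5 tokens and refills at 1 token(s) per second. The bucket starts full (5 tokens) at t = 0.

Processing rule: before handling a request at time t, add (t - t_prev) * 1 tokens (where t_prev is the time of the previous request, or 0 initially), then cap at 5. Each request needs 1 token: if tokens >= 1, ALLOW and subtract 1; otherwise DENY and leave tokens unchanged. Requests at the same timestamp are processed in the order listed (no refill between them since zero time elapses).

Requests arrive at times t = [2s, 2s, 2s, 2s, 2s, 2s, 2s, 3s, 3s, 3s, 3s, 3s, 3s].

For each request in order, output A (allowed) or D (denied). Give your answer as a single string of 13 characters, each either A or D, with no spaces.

Answer: AAAAADDADDDDD

Derivation:
Simulating step by step:
  req#1 t=2s: ALLOW
  req#2 t=2s: ALLOW
  req#3 t=2s: ALLOW
  req#4 t=2s: ALLOW
  req#5 t=2s: ALLOW
  req#6 t=2s: DENY
  req#7 t=2s: DENY
  req#8 t=3s: ALLOW
  req#9 t=3s: DENY
  req#10 t=3s: DENY
  req#11 t=3s: DENY
  req#12 t=3s: DENY
  req#13 t=3s: DENY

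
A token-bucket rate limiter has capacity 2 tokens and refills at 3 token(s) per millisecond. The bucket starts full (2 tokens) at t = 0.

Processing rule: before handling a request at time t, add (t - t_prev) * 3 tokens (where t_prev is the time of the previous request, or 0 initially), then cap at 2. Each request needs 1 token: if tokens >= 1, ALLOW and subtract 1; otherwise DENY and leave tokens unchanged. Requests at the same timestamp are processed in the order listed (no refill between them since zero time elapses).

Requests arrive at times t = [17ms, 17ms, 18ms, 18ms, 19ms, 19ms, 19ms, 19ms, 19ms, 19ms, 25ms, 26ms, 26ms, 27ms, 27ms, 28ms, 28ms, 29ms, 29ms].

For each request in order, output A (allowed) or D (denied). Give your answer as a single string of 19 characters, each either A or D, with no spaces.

Simulating step by step:
  req#1 t=17ms: ALLOW
  req#2 t=17ms: ALLOW
  req#3 t=18ms: ALLOW
  req#4 t=18ms: ALLOW
  req#5 t=19ms: ALLOW
  req#6 t=19ms: ALLOW
  req#7 t=19ms: DENY
  req#8 t=19ms: DENY
  req#9 t=19ms: DENY
  req#10 t=19ms: DENY
  req#11 t=25ms: ALLOW
  req#12 t=26ms: ALLOW
  req#13 t=26ms: ALLOW
  req#14 t=27ms: ALLOW
  req#15 t=27ms: ALLOW
  req#16 t=28ms: ALLOW
  req#17 t=28ms: ALLOW
  req#18 t=29ms: ALLOW
  req#19 t=29ms: ALLOW

Answer: AAAAAADDDDAAAAAAAAA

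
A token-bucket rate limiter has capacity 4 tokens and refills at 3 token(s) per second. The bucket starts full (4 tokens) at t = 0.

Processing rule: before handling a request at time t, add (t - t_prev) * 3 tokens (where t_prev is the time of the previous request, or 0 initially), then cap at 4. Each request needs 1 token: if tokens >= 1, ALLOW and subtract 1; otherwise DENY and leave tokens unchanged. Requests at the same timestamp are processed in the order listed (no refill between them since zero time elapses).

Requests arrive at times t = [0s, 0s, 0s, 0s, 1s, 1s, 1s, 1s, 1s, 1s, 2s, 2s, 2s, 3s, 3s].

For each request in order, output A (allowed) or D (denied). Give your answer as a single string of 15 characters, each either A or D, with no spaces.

Answer: AAAAAAADDDAAAAA

Derivation:
Simulating step by step:
  req#1 t=0s: ALLOW
  req#2 t=0s: ALLOW
  req#3 t=0s: ALLOW
  req#4 t=0s: ALLOW
  req#5 t=1s: ALLOW
  req#6 t=1s: ALLOW
  req#7 t=1s: ALLOW
  req#8 t=1s: DENY
  req#9 t=1s: DENY
  req#10 t=1s: DENY
  req#11 t=2s: ALLOW
  req#12 t=2s: ALLOW
  req#13 t=2s: ALLOW
  req#14 t=3s: ALLOW
  req#15 t=3s: ALLOW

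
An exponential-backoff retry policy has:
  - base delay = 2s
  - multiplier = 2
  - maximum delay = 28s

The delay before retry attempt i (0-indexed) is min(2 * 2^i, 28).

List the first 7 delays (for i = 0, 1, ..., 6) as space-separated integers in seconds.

Computing each delay:
  i=0: min(2*2^0, 28) = 2
  i=1: min(2*2^1, 28) = 4
  i=2: min(2*2^2, 28) = 8
  i=3: min(2*2^3, 28) = 16
  i=4: min(2*2^4, 28) = 28
  i=5: min(2*2^5, 28) = 28
  i=6: min(2*2^6, 28) = 28

Answer: 2 4 8 16 28 28 28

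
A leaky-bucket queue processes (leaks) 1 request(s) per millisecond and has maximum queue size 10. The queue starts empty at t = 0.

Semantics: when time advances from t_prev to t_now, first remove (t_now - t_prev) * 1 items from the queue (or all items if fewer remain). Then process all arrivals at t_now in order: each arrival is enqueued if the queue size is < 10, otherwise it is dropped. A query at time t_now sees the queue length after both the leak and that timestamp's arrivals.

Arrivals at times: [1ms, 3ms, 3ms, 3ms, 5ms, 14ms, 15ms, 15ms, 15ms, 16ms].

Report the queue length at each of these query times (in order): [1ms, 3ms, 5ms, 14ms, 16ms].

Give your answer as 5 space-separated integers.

Queue lengths at query times:
  query t=1ms: backlog = 1
  query t=3ms: backlog = 3
  query t=5ms: backlog = 2
  query t=14ms: backlog = 1
  query t=16ms: backlog = 3

Answer: 1 3 2 1 3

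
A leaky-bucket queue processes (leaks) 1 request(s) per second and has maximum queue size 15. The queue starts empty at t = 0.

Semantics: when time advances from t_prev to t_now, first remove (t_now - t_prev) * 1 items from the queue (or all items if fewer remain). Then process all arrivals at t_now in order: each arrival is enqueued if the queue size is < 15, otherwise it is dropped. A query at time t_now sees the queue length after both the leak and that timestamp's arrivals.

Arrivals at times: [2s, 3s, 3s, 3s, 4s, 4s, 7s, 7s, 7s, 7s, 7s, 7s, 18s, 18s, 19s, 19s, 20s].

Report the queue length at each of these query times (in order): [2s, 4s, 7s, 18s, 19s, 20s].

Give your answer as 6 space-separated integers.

Answer: 1 4 7 2 3 3

Derivation:
Queue lengths at query times:
  query t=2s: backlog = 1
  query t=4s: backlog = 4
  query t=7s: backlog = 7
  query t=18s: backlog = 2
  query t=19s: backlog = 3
  query t=20s: backlog = 3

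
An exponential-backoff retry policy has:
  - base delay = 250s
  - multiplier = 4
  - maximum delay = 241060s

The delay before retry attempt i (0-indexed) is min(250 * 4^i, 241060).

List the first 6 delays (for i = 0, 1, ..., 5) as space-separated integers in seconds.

Computing each delay:
  i=0: min(250*4^0, 241060) = 250
  i=1: min(250*4^1, 241060) = 1000
  i=2: min(250*4^2, 241060) = 4000
  i=3: min(250*4^3, 241060) = 16000
  i=4: min(250*4^4, 241060) = 64000
  i=5: min(250*4^5, 241060) = 241060

Answer: 250 1000 4000 16000 64000 241060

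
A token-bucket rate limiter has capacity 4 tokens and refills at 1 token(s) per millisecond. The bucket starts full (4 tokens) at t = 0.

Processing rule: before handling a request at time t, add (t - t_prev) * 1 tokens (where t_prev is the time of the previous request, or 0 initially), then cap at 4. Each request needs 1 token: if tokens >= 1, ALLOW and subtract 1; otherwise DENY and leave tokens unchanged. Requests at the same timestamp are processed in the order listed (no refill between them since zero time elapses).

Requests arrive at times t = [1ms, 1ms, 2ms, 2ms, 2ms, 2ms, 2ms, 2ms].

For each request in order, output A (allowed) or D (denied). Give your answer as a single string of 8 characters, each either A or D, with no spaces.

Answer: AAAAADDD

Derivation:
Simulating step by step:
  req#1 t=1ms: ALLOW
  req#2 t=1ms: ALLOW
  req#3 t=2ms: ALLOW
  req#4 t=2ms: ALLOW
  req#5 t=2ms: ALLOW
  req#6 t=2ms: DENY
  req#7 t=2ms: DENY
  req#8 t=2ms: DENY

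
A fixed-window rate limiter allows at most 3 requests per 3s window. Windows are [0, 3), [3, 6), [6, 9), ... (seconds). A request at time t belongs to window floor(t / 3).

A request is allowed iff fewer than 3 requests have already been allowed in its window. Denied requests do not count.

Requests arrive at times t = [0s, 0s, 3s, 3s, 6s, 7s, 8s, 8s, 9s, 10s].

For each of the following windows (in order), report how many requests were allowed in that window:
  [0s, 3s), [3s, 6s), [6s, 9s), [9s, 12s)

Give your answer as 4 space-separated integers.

Answer: 2 2 3 2

Derivation:
Processing requests:
  req#1 t=0s (window 0): ALLOW
  req#2 t=0s (window 0): ALLOW
  req#3 t=3s (window 1): ALLOW
  req#4 t=3s (window 1): ALLOW
  req#5 t=6s (window 2): ALLOW
  req#6 t=7s (window 2): ALLOW
  req#7 t=8s (window 2): ALLOW
  req#8 t=8s (window 2): DENY
  req#9 t=9s (window 3): ALLOW
  req#10 t=10s (window 3): ALLOW

Allowed counts by window: 2 2 3 2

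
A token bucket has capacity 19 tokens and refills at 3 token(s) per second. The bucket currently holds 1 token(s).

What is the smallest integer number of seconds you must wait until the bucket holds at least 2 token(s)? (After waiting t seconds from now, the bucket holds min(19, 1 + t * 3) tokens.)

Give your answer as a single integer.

Need 1 + t * 3 >= 2, so t >= 1/3.
Smallest integer t = ceil(1/3) = 1.

Answer: 1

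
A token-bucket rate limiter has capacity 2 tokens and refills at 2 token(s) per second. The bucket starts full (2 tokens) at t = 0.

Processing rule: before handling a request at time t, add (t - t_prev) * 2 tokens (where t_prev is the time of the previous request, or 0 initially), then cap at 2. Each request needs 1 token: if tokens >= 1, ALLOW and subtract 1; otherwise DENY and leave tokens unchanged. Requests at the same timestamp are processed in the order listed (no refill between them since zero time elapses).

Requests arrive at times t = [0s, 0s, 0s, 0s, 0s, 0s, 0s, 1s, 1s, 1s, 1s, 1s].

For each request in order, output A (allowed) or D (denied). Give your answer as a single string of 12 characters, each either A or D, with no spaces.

Answer: AADDDDDAADDD

Derivation:
Simulating step by step:
  req#1 t=0s: ALLOW
  req#2 t=0s: ALLOW
  req#3 t=0s: DENY
  req#4 t=0s: DENY
  req#5 t=0s: DENY
  req#6 t=0s: DENY
  req#7 t=0s: DENY
  req#8 t=1s: ALLOW
  req#9 t=1s: ALLOW
  req#10 t=1s: DENY
  req#11 t=1s: DENY
  req#12 t=1s: DENY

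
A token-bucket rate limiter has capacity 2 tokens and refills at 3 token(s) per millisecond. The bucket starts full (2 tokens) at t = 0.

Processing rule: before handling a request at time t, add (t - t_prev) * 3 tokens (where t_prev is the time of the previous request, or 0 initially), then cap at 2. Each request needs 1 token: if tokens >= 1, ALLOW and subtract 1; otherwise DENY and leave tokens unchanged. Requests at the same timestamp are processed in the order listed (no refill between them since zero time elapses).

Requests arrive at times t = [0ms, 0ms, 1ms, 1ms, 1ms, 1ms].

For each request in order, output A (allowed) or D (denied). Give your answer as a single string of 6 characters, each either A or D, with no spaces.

Answer: AAAADD

Derivation:
Simulating step by step:
  req#1 t=0ms: ALLOW
  req#2 t=0ms: ALLOW
  req#3 t=1ms: ALLOW
  req#4 t=1ms: ALLOW
  req#5 t=1ms: DENY
  req#6 t=1ms: DENY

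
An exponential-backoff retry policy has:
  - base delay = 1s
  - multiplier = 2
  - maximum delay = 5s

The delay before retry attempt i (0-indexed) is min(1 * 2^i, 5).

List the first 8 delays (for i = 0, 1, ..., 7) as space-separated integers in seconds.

Computing each delay:
  i=0: min(1*2^0, 5) = 1
  i=1: min(1*2^1, 5) = 2
  i=2: min(1*2^2, 5) = 4
  i=3: min(1*2^3, 5) = 5
  i=4: min(1*2^4, 5) = 5
  i=5: min(1*2^5, 5) = 5
  i=6: min(1*2^6, 5) = 5
  i=7: min(1*2^7, 5) = 5

Answer: 1 2 4 5 5 5 5 5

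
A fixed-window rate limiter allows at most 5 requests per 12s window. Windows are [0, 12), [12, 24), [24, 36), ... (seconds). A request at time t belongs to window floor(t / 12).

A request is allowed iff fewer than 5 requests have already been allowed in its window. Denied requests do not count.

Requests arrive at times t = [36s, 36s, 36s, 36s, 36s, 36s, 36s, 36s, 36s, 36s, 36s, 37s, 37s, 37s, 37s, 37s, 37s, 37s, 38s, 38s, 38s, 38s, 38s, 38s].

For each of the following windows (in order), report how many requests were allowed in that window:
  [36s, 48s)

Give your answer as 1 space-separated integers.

Processing requests:
  req#1 t=36s (window 3): ALLOW
  req#2 t=36s (window 3): ALLOW
  req#3 t=36s (window 3): ALLOW
  req#4 t=36s (window 3): ALLOW
  req#5 t=36s (window 3): ALLOW
  req#6 t=36s (window 3): DENY
  req#7 t=36s (window 3): DENY
  req#8 t=36s (window 3): DENY
  req#9 t=36s (window 3): DENY
  req#10 t=36s (window 3): DENY
  req#11 t=36s (window 3): DENY
  req#12 t=37s (window 3): DENY
  req#13 t=37s (window 3): DENY
  req#14 t=37s (window 3): DENY
  req#15 t=37s (window 3): DENY
  req#16 t=37s (window 3): DENY
  req#17 t=37s (window 3): DENY
  req#18 t=37s (window 3): DENY
  req#19 t=38s (window 3): DENY
  req#20 t=38s (window 3): DENY
  req#21 t=38s (window 3): DENY
  req#22 t=38s (window 3): DENY
  req#23 t=38s (window 3): DENY
  req#24 t=38s (window 3): DENY

Allowed counts by window: 5

Answer: 5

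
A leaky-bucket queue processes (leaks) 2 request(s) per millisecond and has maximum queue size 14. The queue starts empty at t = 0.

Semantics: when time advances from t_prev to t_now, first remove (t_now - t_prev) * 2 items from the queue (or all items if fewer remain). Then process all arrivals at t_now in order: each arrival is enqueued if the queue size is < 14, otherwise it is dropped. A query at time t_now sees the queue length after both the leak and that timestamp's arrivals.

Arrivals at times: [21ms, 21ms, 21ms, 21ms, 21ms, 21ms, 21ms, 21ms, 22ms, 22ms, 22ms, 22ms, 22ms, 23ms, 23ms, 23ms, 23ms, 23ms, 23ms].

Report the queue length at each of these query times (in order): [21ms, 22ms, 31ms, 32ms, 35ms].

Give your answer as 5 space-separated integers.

Queue lengths at query times:
  query t=21ms: backlog = 8
  query t=22ms: backlog = 11
  query t=31ms: backlog = 0
  query t=32ms: backlog = 0
  query t=35ms: backlog = 0

Answer: 8 11 0 0 0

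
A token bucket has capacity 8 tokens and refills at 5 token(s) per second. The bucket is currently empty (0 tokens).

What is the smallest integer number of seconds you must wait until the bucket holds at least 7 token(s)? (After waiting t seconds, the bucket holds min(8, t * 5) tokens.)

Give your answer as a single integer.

Answer: 2

Derivation:
Need t * 5 >= 7, so t >= 7/5.
Smallest integer t = ceil(7/5) = 2.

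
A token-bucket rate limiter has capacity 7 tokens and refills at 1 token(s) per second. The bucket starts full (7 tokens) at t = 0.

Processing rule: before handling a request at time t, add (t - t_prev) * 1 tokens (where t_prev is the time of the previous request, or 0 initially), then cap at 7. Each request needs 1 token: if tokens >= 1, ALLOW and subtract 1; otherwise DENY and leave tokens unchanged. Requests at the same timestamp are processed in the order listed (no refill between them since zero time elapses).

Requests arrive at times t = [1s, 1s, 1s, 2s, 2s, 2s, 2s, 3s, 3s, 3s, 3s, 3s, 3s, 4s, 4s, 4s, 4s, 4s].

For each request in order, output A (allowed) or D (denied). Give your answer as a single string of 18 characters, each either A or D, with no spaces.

Simulating step by step:
  req#1 t=1s: ALLOW
  req#2 t=1s: ALLOW
  req#3 t=1s: ALLOW
  req#4 t=2s: ALLOW
  req#5 t=2s: ALLOW
  req#6 t=2s: ALLOW
  req#7 t=2s: ALLOW
  req#8 t=3s: ALLOW
  req#9 t=3s: ALLOW
  req#10 t=3s: DENY
  req#11 t=3s: DENY
  req#12 t=3s: DENY
  req#13 t=3s: DENY
  req#14 t=4s: ALLOW
  req#15 t=4s: DENY
  req#16 t=4s: DENY
  req#17 t=4s: DENY
  req#18 t=4s: DENY

Answer: AAAAAAAAADDDDADDDD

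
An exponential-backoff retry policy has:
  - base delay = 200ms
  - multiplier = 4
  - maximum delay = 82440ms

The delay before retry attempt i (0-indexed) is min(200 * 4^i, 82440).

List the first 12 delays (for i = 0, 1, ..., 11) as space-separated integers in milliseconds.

Answer: 200 800 3200 12800 51200 82440 82440 82440 82440 82440 82440 82440

Derivation:
Computing each delay:
  i=0: min(200*4^0, 82440) = 200
  i=1: min(200*4^1, 82440) = 800
  i=2: min(200*4^2, 82440) = 3200
  i=3: min(200*4^3, 82440) = 12800
  i=4: min(200*4^4, 82440) = 51200
  i=5: min(200*4^5, 82440) = 82440
  i=6: min(200*4^6, 82440) = 82440
  i=7: min(200*4^7, 82440) = 82440
  i=8: min(200*4^8, 82440) = 82440
  i=9: min(200*4^9, 82440) = 82440
  i=10: min(200*4^10, 82440) = 82440
  i=11: min(200*4^11, 82440) = 82440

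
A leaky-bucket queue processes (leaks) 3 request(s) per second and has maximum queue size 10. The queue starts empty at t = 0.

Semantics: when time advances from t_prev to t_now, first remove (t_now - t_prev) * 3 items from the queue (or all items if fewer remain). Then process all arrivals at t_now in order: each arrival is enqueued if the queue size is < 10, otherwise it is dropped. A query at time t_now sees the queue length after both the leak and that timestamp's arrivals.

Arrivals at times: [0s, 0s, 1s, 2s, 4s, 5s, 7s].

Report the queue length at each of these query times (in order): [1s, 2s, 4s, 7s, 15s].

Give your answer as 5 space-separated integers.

Answer: 1 1 1 1 0

Derivation:
Queue lengths at query times:
  query t=1s: backlog = 1
  query t=2s: backlog = 1
  query t=4s: backlog = 1
  query t=7s: backlog = 1
  query t=15s: backlog = 0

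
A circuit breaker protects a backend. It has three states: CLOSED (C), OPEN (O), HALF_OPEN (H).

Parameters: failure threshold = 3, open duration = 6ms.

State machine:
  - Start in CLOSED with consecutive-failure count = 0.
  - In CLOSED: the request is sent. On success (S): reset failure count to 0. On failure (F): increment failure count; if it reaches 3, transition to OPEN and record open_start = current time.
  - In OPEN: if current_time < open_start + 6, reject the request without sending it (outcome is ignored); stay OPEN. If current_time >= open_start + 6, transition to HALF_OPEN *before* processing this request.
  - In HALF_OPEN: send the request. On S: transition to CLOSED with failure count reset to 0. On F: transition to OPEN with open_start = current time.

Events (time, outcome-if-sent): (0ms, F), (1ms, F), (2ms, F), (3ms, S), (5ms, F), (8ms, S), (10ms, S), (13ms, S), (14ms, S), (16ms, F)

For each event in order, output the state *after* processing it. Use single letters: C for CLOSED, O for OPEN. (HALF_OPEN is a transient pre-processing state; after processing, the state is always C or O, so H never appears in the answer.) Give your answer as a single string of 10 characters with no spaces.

Answer: CCOOOCCCCC

Derivation:
State after each event:
  event#1 t=0ms outcome=F: state=CLOSED
  event#2 t=1ms outcome=F: state=CLOSED
  event#3 t=2ms outcome=F: state=OPEN
  event#4 t=3ms outcome=S: state=OPEN
  event#5 t=5ms outcome=F: state=OPEN
  event#6 t=8ms outcome=S: state=CLOSED
  event#7 t=10ms outcome=S: state=CLOSED
  event#8 t=13ms outcome=S: state=CLOSED
  event#9 t=14ms outcome=S: state=CLOSED
  event#10 t=16ms outcome=F: state=CLOSED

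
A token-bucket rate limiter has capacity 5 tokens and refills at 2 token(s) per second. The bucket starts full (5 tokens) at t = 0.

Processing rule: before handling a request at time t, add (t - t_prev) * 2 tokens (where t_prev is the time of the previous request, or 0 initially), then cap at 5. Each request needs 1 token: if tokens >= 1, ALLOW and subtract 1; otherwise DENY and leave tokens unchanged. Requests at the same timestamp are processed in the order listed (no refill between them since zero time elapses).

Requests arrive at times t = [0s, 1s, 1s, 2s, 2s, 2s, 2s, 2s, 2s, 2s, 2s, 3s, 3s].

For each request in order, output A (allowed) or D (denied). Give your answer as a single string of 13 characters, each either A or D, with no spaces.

Simulating step by step:
  req#1 t=0s: ALLOW
  req#2 t=1s: ALLOW
  req#3 t=1s: ALLOW
  req#4 t=2s: ALLOW
  req#5 t=2s: ALLOW
  req#6 t=2s: ALLOW
  req#7 t=2s: ALLOW
  req#8 t=2s: ALLOW
  req#9 t=2s: DENY
  req#10 t=2s: DENY
  req#11 t=2s: DENY
  req#12 t=3s: ALLOW
  req#13 t=3s: ALLOW

Answer: AAAAAAAADDDAA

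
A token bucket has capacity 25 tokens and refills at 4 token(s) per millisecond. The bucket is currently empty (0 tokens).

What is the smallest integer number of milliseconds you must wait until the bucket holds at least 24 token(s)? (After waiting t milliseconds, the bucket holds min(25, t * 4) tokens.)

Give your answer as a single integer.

Answer: 6

Derivation:
Need t * 4 >= 24, so t >= 24/4.
Smallest integer t = ceil(24/4) = 6.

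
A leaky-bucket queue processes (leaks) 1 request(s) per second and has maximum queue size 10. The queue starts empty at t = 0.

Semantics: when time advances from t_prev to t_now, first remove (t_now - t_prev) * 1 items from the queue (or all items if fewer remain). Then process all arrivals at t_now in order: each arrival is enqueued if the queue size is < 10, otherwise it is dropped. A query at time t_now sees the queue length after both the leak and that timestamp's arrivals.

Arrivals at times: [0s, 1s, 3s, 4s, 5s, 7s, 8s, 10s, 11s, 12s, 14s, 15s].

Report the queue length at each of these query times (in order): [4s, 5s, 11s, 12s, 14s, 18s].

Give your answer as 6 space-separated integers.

Answer: 1 1 1 1 1 0

Derivation:
Queue lengths at query times:
  query t=4s: backlog = 1
  query t=5s: backlog = 1
  query t=11s: backlog = 1
  query t=12s: backlog = 1
  query t=14s: backlog = 1
  query t=18s: backlog = 0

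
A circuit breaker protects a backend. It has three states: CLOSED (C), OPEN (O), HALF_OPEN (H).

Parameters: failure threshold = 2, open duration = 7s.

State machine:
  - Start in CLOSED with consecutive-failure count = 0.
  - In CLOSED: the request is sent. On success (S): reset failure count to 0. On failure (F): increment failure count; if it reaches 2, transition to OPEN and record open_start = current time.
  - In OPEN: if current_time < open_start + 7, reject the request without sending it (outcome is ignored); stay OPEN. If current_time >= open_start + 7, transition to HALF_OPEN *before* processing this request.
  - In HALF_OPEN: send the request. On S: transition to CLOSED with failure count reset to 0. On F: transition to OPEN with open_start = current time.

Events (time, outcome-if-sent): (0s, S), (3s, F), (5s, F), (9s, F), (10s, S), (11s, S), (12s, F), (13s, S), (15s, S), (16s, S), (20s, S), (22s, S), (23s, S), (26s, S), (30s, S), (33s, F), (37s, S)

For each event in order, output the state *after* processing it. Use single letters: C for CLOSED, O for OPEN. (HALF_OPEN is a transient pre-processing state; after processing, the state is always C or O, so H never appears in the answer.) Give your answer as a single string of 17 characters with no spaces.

State after each event:
  event#1 t=0s outcome=S: state=CLOSED
  event#2 t=3s outcome=F: state=CLOSED
  event#3 t=5s outcome=F: state=OPEN
  event#4 t=9s outcome=F: state=OPEN
  event#5 t=10s outcome=S: state=OPEN
  event#6 t=11s outcome=S: state=OPEN
  event#7 t=12s outcome=F: state=OPEN
  event#8 t=13s outcome=S: state=OPEN
  event#9 t=15s outcome=S: state=OPEN
  event#10 t=16s outcome=S: state=OPEN
  event#11 t=20s outcome=S: state=CLOSED
  event#12 t=22s outcome=S: state=CLOSED
  event#13 t=23s outcome=S: state=CLOSED
  event#14 t=26s outcome=S: state=CLOSED
  event#15 t=30s outcome=S: state=CLOSED
  event#16 t=33s outcome=F: state=CLOSED
  event#17 t=37s outcome=S: state=CLOSED

Answer: CCOOOOOOOOCCCCCCC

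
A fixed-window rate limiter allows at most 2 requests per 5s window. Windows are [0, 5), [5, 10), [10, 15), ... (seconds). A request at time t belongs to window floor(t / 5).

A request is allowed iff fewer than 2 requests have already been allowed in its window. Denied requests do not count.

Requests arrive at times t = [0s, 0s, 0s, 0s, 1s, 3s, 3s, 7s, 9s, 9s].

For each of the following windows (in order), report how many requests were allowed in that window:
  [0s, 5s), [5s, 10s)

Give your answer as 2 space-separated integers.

Answer: 2 2

Derivation:
Processing requests:
  req#1 t=0s (window 0): ALLOW
  req#2 t=0s (window 0): ALLOW
  req#3 t=0s (window 0): DENY
  req#4 t=0s (window 0): DENY
  req#5 t=1s (window 0): DENY
  req#6 t=3s (window 0): DENY
  req#7 t=3s (window 0): DENY
  req#8 t=7s (window 1): ALLOW
  req#9 t=9s (window 1): ALLOW
  req#10 t=9s (window 1): DENY

Allowed counts by window: 2 2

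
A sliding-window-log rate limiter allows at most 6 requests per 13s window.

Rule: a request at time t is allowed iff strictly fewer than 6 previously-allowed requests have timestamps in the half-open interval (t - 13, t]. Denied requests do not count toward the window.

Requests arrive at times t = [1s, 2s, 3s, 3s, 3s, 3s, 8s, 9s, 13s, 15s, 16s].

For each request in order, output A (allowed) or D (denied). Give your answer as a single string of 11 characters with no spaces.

Answer: AAAAAADDDAA

Derivation:
Tracking allowed requests in the window:
  req#1 t=1s: ALLOW
  req#2 t=2s: ALLOW
  req#3 t=3s: ALLOW
  req#4 t=3s: ALLOW
  req#5 t=3s: ALLOW
  req#6 t=3s: ALLOW
  req#7 t=8s: DENY
  req#8 t=9s: DENY
  req#9 t=13s: DENY
  req#10 t=15s: ALLOW
  req#11 t=16s: ALLOW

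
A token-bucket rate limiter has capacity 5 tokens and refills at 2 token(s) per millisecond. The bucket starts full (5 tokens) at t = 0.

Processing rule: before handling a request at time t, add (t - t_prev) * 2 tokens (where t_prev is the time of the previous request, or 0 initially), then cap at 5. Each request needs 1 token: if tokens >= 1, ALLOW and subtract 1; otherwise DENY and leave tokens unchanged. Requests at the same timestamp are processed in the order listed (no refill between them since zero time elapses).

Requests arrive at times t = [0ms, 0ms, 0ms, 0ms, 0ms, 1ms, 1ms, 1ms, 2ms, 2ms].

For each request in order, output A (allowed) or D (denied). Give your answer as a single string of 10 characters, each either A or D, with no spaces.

Simulating step by step:
  req#1 t=0ms: ALLOW
  req#2 t=0ms: ALLOW
  req#3 t=0ms: ALLOW
  req#4 t=0ms: ALLOW
  req#5 t=0ms: ALLOW
  req#6 t=1ms: ALLOW
  req#7 t=1ms: ALLOW
  req#8 t=1ms: DENY
  req#9 t=2ms: ALLOW
  req#10 t=2ms: ALLOW

Answer: AAAAAAADAA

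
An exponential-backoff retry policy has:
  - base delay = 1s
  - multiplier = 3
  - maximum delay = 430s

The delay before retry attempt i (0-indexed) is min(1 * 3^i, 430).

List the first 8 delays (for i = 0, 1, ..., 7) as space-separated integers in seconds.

Answer: 1 3 9 27 81 243 430 430

Derivation:
Computing each delay:
  i=0: min(1*3^0, 430) = 1
  i=1: min(1*3^1, 430) = 3
  i=2: min(1*3^2, 430) = 9
  i=3: min(1*3^3, 430) = 27
  i=4: min(1*3^4, 430) = 81
  i=5: min(1*3^5, 430) = 243
  i=6: min(1*3^6, 430) = 430
  i=7: min(1*3^7, 430) = 430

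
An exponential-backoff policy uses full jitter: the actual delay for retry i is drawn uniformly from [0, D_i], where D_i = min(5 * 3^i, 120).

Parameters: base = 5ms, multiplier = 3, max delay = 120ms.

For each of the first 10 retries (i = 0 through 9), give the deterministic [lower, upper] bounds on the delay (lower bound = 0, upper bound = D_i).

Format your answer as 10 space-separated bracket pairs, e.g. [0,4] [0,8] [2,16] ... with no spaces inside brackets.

Computing bounds per retry:
  i=0: D_i=min(5*3^0,120)=5, bounds=[0,5]
  i=1: D_i=min(5*3^1,120)=15, bounds=[0,15]
  i=2: D_i=min(5*3^2,120)=45, bounds=[0,45]
  i=3: D_i=min(5*3^3,120)=120, bounds=[0,120]
  i=4: D_i=min(5*3^4,120)=120, bounds=[0,120]
  i=5: D_i=min(5*3^5,120)=120, bounds=[0,120]
  i=6: D_i=min(5*3^6,120)=120, bounds=[0,120]
  i=7: D_i=min(5*3^7,120)=120, bounds=[0,120]
  i=8: D_i=min(5*3^8,120)=120, bounds=[0,120]
  i=9: D_i=min(5*3^9,120)=120, bounds=[0,120]

Answer: [0,5] [0,15] [0,45] [0,120] [0,120] [0,120] [0,120] [0,120] [0,120] [0,120]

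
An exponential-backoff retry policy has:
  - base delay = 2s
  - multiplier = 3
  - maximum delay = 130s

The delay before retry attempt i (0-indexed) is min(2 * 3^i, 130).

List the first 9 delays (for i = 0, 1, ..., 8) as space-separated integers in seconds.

Answer: 2 6 18 54 130 130 130 130 130

Derivation:
Computing each delay:
  i=0: min(2*3^0, 130) = 2
  i=1: min(2*3^1, 130) = 6
  i=2: min(2*3^2, 130) = 18
  i=3: min(2*3^3, 130) = 54
  i=4: min(2*3^4, 130) = 130
  i=5: min(2*3^5, 130) = 130
  i=6: min(2*3^6, 130) = 130
  i=7: min(2*3^7, 130) = 130
  i=8: min(2*3^8, 130) = 130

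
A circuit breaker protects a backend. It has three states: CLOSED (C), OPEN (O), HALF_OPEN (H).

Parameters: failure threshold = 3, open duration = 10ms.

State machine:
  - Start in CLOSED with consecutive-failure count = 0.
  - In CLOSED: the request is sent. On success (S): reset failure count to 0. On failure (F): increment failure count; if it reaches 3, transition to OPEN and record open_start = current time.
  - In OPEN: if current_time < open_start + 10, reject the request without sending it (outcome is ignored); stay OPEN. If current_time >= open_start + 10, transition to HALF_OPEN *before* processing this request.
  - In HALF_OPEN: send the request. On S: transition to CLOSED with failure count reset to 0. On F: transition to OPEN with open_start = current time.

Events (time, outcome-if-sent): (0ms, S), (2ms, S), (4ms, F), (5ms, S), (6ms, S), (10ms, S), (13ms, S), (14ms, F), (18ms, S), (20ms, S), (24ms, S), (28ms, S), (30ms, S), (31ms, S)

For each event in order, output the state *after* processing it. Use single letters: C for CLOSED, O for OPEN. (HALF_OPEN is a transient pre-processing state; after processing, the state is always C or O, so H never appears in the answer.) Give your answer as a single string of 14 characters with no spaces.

Answer: CCCCCCCCCCCCCC

Derivation:
State after each event:
  event#1 t=0ms outcome=S: state=CLOSED
  event#2 t=2ms outcome=S: state=CLOSED
  event#3 t=4ms outcome=F: state=CLOSED
  event#4 t=5ms outcome=S: state=CLOSED
  event#5 t=6ms outcome=S: state=CLOSED
  event#6 t=10ms outcome=S: state=CLOSED
  event#7 t=13ms outcome=S: state=CLOSED
  event#8 t=14ms outcome=F: state=CLOSED
  event#9 t=18ms outcome=S: state=CLOSED
  event#10 t=20ms outcome=S: state=CLOSED
  event#11 t=24ms outcome=S: state=CLOSED
  event#12 t=28ms outcome=S: state=CLOSED
  event#13 t=30ms outcome=S: state=CLOSED
  event#14 t=31ms outcome=S: state=CLOSED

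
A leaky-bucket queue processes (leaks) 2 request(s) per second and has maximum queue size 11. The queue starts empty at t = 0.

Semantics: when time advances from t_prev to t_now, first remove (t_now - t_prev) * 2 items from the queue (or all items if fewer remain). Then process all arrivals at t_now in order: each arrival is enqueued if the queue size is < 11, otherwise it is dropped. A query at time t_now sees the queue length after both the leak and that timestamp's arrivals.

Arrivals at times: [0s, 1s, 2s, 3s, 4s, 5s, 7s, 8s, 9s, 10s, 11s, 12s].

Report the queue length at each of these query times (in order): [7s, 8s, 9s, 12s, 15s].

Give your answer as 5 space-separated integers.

Queue lengths at query times:
  query t=7s: backlog = 1
  query t=8s: backlog = 1
  query t=9s: backlog = 1
  query t=12s: backlog = 1
  query t=15s: backlog = 0

Answer: 1 1 1 1 0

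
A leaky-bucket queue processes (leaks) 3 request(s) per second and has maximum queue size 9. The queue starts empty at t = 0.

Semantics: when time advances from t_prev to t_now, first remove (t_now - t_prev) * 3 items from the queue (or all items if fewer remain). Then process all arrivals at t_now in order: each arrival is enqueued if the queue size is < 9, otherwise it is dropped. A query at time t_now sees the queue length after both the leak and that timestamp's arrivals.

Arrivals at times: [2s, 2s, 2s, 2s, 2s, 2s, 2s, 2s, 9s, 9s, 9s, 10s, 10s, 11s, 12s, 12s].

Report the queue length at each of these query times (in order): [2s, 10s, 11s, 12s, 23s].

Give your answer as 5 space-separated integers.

Queue lengths at query times:
  query t=2s: backlog = 8
  query t=10s: backlog = 2
  query t=11s: backlog = 1
  query t=12s: backlog = 2
  query t=23s: backlog = 0

Answer: 8 2 1 2 0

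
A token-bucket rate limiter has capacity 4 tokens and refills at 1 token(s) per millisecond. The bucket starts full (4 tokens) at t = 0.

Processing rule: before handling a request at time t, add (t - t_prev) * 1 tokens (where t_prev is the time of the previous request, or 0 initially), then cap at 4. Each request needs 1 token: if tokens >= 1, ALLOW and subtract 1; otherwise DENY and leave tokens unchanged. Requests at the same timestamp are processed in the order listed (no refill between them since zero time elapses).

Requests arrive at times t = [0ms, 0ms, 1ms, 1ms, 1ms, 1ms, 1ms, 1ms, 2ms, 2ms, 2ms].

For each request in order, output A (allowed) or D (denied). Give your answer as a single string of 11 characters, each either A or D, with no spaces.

Answer: AAAAADDDADD

Derivation:
Simulating step by step:
  req#1 t=0ms: ALLOW
  req#2 t=0ms: ALLOW
  req#3 t=1ms: ALLOW
  req#4 t=1ms: ALLOW
  req#5 t=1ms: ALLOW
  req#6 t=1ms: DENY
  req#7 t=1ms: DENY
  req#8 t=1ms: DENY
  req#9 t=2ms: ALLOW
  req#10 t=2ms: DENY
  req#11 t=2ms: DENY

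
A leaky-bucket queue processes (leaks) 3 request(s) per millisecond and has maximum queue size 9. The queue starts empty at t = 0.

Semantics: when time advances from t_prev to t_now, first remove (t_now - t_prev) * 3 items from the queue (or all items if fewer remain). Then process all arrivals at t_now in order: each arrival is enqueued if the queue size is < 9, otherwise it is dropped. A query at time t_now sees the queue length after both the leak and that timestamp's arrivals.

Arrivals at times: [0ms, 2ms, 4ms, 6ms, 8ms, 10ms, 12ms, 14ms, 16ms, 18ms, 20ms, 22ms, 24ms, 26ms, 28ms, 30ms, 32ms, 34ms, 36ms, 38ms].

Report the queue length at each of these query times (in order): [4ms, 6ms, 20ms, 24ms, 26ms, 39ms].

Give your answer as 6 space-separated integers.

Queue lengths at query times:
  query t=4ms: backlog = 1
  query t=6ms: backlog = 1
  query t=20ms: backlog = 1
  query t=24ms: backlog = 1
  query t=26ms: backlog = 1
  query t=39ms: backlog = 0

Answer: 1 1 1 1 1 0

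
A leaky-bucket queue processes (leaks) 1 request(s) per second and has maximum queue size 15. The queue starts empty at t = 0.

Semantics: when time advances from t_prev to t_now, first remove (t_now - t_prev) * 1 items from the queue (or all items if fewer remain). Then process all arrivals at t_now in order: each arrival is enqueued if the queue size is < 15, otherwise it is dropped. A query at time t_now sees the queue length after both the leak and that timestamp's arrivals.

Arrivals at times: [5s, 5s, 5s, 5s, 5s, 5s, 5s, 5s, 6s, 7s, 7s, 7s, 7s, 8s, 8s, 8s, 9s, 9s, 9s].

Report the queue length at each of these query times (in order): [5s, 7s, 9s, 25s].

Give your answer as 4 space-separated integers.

Answer: 8 11 15 0

Derivation:
Queue lengths at query times:
  query t=5s: backlog = 8
  query t=7s: backlog = 11
  query t=9s: backlog = 15
  query t=25s: backlog = 0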